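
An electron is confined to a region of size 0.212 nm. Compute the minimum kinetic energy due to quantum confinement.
211.929 meV

Using the uncertainty principle:

1. Position uncertainty: Δx ≈ 2.120e-10 m
2. Minimum momentum uncertainty: Δp = ℏ/(2Δx) = 2.487e-25 kg·m/s
3. Minimum kinetic energy:
   KE = (Δp)²/(2m) = (2.487e-25)²/(2 × 9.109e-31 kg)
   KE = 3.395e-20 J = 211.929 meV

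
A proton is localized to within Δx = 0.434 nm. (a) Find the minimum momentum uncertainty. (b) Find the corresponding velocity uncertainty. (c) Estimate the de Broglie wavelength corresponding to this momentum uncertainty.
(a) Δp_min = 1.215 × 10^-25 kg·m/s
(b) Δv_min = 72.637 m/s
(c) λ_dB = 5.454 nm

Step-by-step:

(a) From the uncertainty principle:
Δp_min = ℏ/(2Δx) = (1.055e-34 J·s)/(2 × 4.340e-10 m) = 1.215e-25 kg·m/s

(b) The velocity uncertainty:
Δv = Δp/m = (1.215e-25 kg·m/s)/(1.673e-27 kg) = 7.264e+01 m/s = 72.637 m/s

(c) The de Broglie wavelength for this momentum:
λ = h/p = (6.626e-34 J·s)/(1.215e-25 kg·m/s) = 5.454e-09 m = 5.454 nm

Note: The de Broglie wavelength is comparable to the localization size, as expected from wave-particle duality.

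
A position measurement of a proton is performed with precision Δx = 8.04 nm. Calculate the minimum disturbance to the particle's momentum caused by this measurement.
6.558 × 10^-27 kg·m/s

The uncertainty principle implies that measuring position disturbs momentum:
ΔxΔp ≥ ℏ/2

When we measure position with precision Δx, we necessarily introduce a momentum uncertainty:
Δp ≥ ℏ/(2Δx)
Δp_min = (1.055e-34 J·s) / (2 × 8.040e-09 m)
Δp_min = 6.558e-27 kg·m/s

The more precisely we measure position, the greater the momentum disturbance.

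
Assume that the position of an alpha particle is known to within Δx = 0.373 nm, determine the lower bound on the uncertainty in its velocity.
21.275 m/s

Using the Heisenberg uncertainty principle and Δp = mΔv:
ΔxΔp ≥ ℏ/2
Δx(mΔv) ≥ ℏ/2

The minimum uncertainty in velocity is:
Δv_min = ℏ/(2mΔx)
Δv_min = (1.055e-34 J·s) / (2 × 6.645e-27 kg × 3.730e-10 m)
Δv_min = 2.127e+01 m/s = 21.275 m/s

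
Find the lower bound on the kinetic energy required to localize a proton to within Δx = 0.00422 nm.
291.292 meV

Localizing a particle requires giving it sufficient momentum uncertainty:

1. From uncertainty principle: Δp ≥ ℏ/(2Δx)
   Δp_min = (1.055e-34 J·s) / (2 × 4.220e-12 m)
   Δp_min = 1.249e-23 kg·m/s

2. This momentum uncertainty corresponds to kinetic energy:
   KE ≈ (Δp)²/(2m) = (1.249e-23)²/(2 × 1.673e-27 kg)
   KE = 4.667e-20 J = 291.292 meV

Tighter localization requires more energy.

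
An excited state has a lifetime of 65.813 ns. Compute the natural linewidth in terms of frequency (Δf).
1.209 MHz

Using the energy-time uncertainty principle and E = hf:
ΔEΔt ≥ ℏ/2
hΔf·Δt ≥ ℏ/2

The minimum frequency uncertainty is:
Δf = ℏ/(2hτ) = 1/(4πτ)
Δf = 1/(4π × 6.581e-08 s)
Δf = 1.209e+06 Hz = 1.209 MHz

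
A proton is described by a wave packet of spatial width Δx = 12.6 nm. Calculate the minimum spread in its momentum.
4.185 × 10^-27 kg·m/s

For a wave packet, the spatial width Δx and momentum spread Δp are related by the uncertainty principle:
ΔxΔp ≥ ℏ/2

The minimum momentum spread is:
Δp_min = ℏ/(2Δx)
Δp_min = (1.055e-34 J·s) / (2 × 1.260e-08 m)
Δp_min = 4.185e-27 kg·m/s

A wave packet cannot have both a well-defined position and well-defined momentum.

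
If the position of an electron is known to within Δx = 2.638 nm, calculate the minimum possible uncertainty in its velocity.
21.942 km/s

Using the Heisenberg uncertainty principle and Δp = mΔv:
ΔxΔp ≥ ℏ/2
Δx(mΔv) ≥ ℏ/2

The minimum uncertainty in velocity is:
Δv_min = ℏ/(2mΔx)
Δv_min = (1.055e-34 J·s) / (2 × 9.109e-31 kg × 2.638e-09 m)
Δv_min = 2.194e+04 m/s = 21.942 km/s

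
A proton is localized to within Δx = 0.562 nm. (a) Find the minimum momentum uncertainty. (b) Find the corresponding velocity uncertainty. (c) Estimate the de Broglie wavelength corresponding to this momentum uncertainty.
(a) Δp_min = 9.382 × 10^-26 kg·m/s
(b) Δv_min = 56.093 m/s
(c) λ_dB = 7.062 nm

Step-by-step:

(a) From the uncertainty principle:
Δp_min = ℏ/(2Δx) = (1.055e-34 J·s)/(2 × 5.620e-10 m) = 9.382e-26 kg·m/s

(b) The velocity uncertainty:
Δv = Δp/m = (9.382e-26 kg·m/s)/(1.673e-27 kg) = 5.609e+01 m/s = 56.093 m/s

(c) The de Broglie wavelength for this momentum:
λ = h/p = (6.626e-34 J·s)/(9.382e-26 kg·m/s) = 7.062e-09 m = 7.062 nm

Note: The de Broglie wavelength is comparable to the localization size, as expected from wave-particle duality.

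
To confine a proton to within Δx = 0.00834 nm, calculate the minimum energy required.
74.580 meV

Localizing a particle requires giving it sufficient momentum uncertainty:

1. From uncertainty principle: Δp ≥ ℏ/(2Δx)
   Δp_min = (1.055e-34 J·s) / (2 × 8.340e-12 m)
   Δp_min = 6.322e-24 kg·m/s

2. This momentum uncertainty corresponds to kinetic energy:
   KE ≈ (Δp)²/(2m) = (6.322e-24)²/(2 × 1.673e-27 kg)
   KE = 1.195e-20 J = 74.580 meV

Tighter localization requires more energy.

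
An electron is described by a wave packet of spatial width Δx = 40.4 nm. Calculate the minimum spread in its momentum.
1.305 × 10^-27 kg·m/s

For a wave packet, the spatial width Δx and momentum spread Δp are related by the uncertainty principle:
ΔxΔp ≥ ℏ/2

The minimum momentum spread is:
Δp_min = ℏ/(2Δx)
Δp_min = (1.055e-34 J·s) / (2 × 4.040e-08 m)
Δp_min = 1.305e-27 kg·m/s

A wave packet cannot have both a well-defined position and well-defined momentum.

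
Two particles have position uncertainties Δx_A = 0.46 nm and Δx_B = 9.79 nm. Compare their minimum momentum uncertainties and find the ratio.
Particle A has the larger minimum momentum uncertainty, by a factor of 21.28.

For each particle, the minimum momentum uncertainty is Δp_min = ℏ/(2Δx):

Particle A: Δp_A = ℏ/(2×4.600e-10 m) = 1.146e-25 kg·m/s
Particle B: Δp_B = ℏ/(2×9.790e-09 m) = 5.386e-27 kg·m/s

Ratio: Δp_A/Δp_B = 21.28

Since Δp_min ∝ 1/Δx, the particle with smaller position uncertainty (A) has larger momentum uncertainty.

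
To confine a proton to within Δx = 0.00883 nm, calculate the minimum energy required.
66.532 meV

Localizing a particle requires giving it sufficient momentum uncertainty:

1. From uncertainty principle: Δp ≥ ℏ/(2Δx)
   Δp_min = (1.055e-34 J·s) / (2 × 8.830e-12 m)
   Δp_min = 5.972e-24 kg·m/s

2. This momentum uncertainty corresponds to kinetic energy:
   KE ≈ (Δp)²/(2m) = (5.972e-24)²/(2 × 1.673e-27 kg)
   KE = 1.066e-20 J = 66.532 meV

Tighter localization requires more energy.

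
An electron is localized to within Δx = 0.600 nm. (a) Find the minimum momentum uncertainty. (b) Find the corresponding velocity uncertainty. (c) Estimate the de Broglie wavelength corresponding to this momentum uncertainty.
(a) Δp_min = 8.788 × 10^-26 kg·m/s
(b) Δv_min = 96.473 km/s
(c) λ_dB = 7.540 nm

Step-by-step:

(a) From the uncertainty principle:
Δp_min = ℏ/(2Δx) = (1.055e-34 J·s)/(2 × 6.000e-10 m) = 8.788e-26 kg·m/s

(b) The velocity uncertainty:
Δv = Δp/m = (8.788e-26 kg·m/s)/(9.109e-31 kg) = 9.647e+04 m/s = 96.473 km/s

(c) The de Broglie wavelength for this momentum:
λ = h/p = (6.626e-34 J·s)/(8.788e-26 kg·m/s) = 7.540e-09 m = 7.540 nm

Note: The de Broglie wavelength is comparable to the localization size, as expected from wave-particle duality.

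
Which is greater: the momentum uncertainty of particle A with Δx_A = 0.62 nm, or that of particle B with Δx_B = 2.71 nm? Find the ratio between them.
Particle A has the larger minimum momentum uncertainty, by a factor of 4.37.

For each particle, the minimum momentum uncertainty is Δp_min = ℏ/(2Δx):

Particle A: Δp_A = ℏ/(2×6.200e-10 m) = 8.505e-26 kg·m/s
Particle B: Δp_B = ℏ/(2×2.710e-09 m) = 1.946e-26 kg·m/s

Ratio: Δp_A/Δp_B = 4.37

Since Δp_min ∝ 1/Δx, the particle with smaller position uncertainty (A) has larger momentum uncertainty.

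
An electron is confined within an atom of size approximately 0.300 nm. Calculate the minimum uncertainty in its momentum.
1.758 × 10^-25 kg·m/s

Using the Heisenberg uncertainty principle:
ΔxΔp ≥ ℏ/2

With Δx ≈ L = 3.000e-10 m (the confinement size):
Δp_min = ℏ/(2Δx)
Δp_min = (1.055e-34 J·s) / (2 × 3.000e-10 m)
Δp_min = 1.758e-25 kg·m/s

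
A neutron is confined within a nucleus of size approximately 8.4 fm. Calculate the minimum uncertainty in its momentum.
6.277 × 10^-21 kg·m/s

Using the Heisenberg uncertainty principle:
ΔxΔp ≥ ℏ/2

With Δx ≈ L = 8.400e-15 m (the confinement size):
Δp_min = ℏ/(2Δx)
Δp_min = (1.055e-34 J·s) / (2 × 8.400e-15 m)
Δp_min = 6.277e-21 kg·m/s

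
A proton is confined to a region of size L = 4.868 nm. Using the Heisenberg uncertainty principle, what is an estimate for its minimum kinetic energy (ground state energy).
218.904 neV

Using the uncertainty principle to estimate ground state energy:

1. The position uncertainty is approximately the confinement size:
   Δx ≈ L = 4.868e-09 m

2. From ΔxΔp ≥ ℏ/2, the minimum momentum uncertainty is:
   Δp ≈ ℏ/(2L) = 1.083e-26 kg·m/s

3. The kinetic energy is approximately:
   KE ≈ (Δp)²/(2m) = (1.083e-26)²/(2 × 1.673e-27 kg)
   KE ≈ 3.507e-26 J = 218.904 neV

This is an order-of-magnitude estimate of the ground state energy.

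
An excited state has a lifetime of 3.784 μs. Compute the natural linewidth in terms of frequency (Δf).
21.030 kHz

Using the energy-time uncertainty principle and E = hf:
ΔEΔt ≥ ℏ/2
hΔf·Δt ≥ ℏ/2

The minimum frequency uncertainty is:
Δf = ℏ/(2hτ) = 1/(4πτ)
Δf = 1/(4π × 3.784e-06 s)
Δf = 2.103e+04 Hz = 21.030 kHz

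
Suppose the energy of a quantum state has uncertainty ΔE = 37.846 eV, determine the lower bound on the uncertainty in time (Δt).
8.696 as

Using the energy-time uncertainty principle:
ΔEΔt ≥ ℏ/2

The minimum uncertainty in time is:
Δt_min = ℏ/(2ΔE)
Δt_min = (1.055e-34 J·s) / (2 × 6.064e-18 J)
Δt_min = 8.696e-18 s = 8.696 as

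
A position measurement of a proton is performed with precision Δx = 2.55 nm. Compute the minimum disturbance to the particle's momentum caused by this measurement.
2.068 × 10^-26 kg·m/s

The uncertainty principle implies that measuring position disturbs momentum:
ΔxΔp ≥ ℏ/2

When we measure position with precision Δx, we necessarily introduce a momentum uncertainty:
Δp ≥ ℏ/(2Δx)
Δp_min = (1.055e-34 J·s) / (2 × 2.550e-09 m)
Δp_min = 2.068e-26 kg·m/s

The more precisely we measure position, the greater the momentum disturbance.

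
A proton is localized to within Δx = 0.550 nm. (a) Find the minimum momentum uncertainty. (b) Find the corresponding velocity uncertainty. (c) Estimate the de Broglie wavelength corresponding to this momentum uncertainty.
(a) Δp_min = 9.587 × 10^-26 kg·m/s
(b) Δv_min = 57.317 m/s
(c) λ_dB = 6.912 nm

Step-by-step:

(a) From the uncertainty principle:
Δp_min = ℏ/(2Δx) = (1.055e-34 J·s)/(2 × 5.500e-10 m) = 9.587e-26 kg·m/s

(b) The velocity uncertainty:
Δv = Δp/m = (9.587e-26 kg·m/s)/(1.673e-27 kg) = 5.732e+01 m/s = 57.317 m/s

(c) The de Broglie wavelength for this momentum:
λ = h/p = (6.626e-34 J·s)/(9.587e-26 kg·m/s) = 6.912e-09 m = 6.912 nm

Note: The de Broglie wavelength is comparable to the localization size, as expected from wave-particle duality.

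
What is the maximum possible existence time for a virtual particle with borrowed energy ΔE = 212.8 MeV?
1.547 ys

Using the energy-time uncertainty principle:
ΔEΔt ≥ ℏ/2

For a virtual particle borrowing energy ΔE, the maximum lifetime is:
Δt_max = ℏ/(2ΔE)

Converting energy:
ΔE = 212.8 MeV = 3.409e-11 J

Δt_max = (1.055e-34 J·s) / (2 × 3.409e-11 J)
Δt_max = 1.547e-24 s = 1.547 ys

Virtual particles with higher borrowed energy exist for shorter times.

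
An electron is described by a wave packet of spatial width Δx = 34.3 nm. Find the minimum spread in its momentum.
1.537 × 10^-27 kg·m/s

For a wave packet, the spatial width Δx and momentum spread Δp are related by the uncertainty principle:
ΔxΔp ≥ ℏ/2

The minimum momentum spread is:
Δp_min = ℏ/(2Δx)
Δp_min = (1.055e-34 J·s) / (2 × 3.430e-08 m)
Δp_min = 1.537e-27 kg·m/s

A wave packet cannot have both a well-defined position and well-defined momentum.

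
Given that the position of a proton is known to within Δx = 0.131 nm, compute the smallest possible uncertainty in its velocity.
240.645 m/s

Using the Heisenberg uncertainty principle and Δp = mΔv:
ΔxΔp ≥ ℏ/2
Δx(mΔv) ≥ ℏ/2

The minimum uncertainty in velocity is:
Δv_min = ℏ/(2mΔx)
Δv_min = (1.055e-34 J·s) / (2 × 1.673e-27 kg × 1.310e-10 m)
Δv_min = 2.406e+02 m/s = 240.645 m/s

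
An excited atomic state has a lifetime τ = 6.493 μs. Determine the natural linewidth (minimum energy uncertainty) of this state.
50.686 peV

Using the energy-time uncertainty principle:
ΔEΔt ≥ ℏ/2

The lifetime τ represents the time uncertainty Δt.
The natural linewidth (minimum energy uncertainty) is:

ΔE = ℏ/(2τ)
ΔE = (1.055e-34 J·s) / (2 × 6.493e-06 s)
ΔE = 8.121e-30 J = 50.686 peV

This natural linewidth limits the precision of spectroscopic measurements.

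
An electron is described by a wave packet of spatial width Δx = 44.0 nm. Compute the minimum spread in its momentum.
1.198 × 10^-27 kg·m/s

For a wave packet, the spatial width Δx and momentum spread Δp are related by the uncertainty principle:
ΔxΔp ≥ ℏ/2

The minimum momentum spread is:
Δp_min = ℏ/(2Δx)
Δp_min = (1.055e-34 J·s) / (2 × 4.400e-08 m)
Δp_min = 1.198e-27 kg·m/s

A wave packet cannot have both a well-defined position and well-defined momentum.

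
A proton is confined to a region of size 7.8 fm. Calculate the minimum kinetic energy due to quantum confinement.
85.264 keV

Using the uncertainty principle:

1. Position uncertainty: Δx ≈ 7.800e-15 m
2. Minimum momentum uncertainty: Δp = ℏ/(2Δx) = 6.760e-21 kg·m/s
3. Minimum kinetic energy:
   KE = (Δp)²/(2m) = (6.760e-21)²/(2 × 1.673e-27 kg)
   KE = 1.366e-14 J = 85.264 keV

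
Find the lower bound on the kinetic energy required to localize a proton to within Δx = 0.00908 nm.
62.919 meV

Localizing a particle requires giving it sufficient momentum uncertainty:

1. From uncertainty principle: Δp ≥ ℏ/(2Δx)
   Δp_min = (1.055e-34 J·s) / (2 × 9.080e-12 m)
   Δp_min = 5.807e-24 kg·m/s

2. This momentum uncertainty corresponds to kinetic energy:
   KE ≈ (Δp)²/(2m) = (5.807e-24)²/(2 × 1.673e-27 kg)
   KE = 1.008e-20 J = 62.919 meV

Tighter localization requires more energy.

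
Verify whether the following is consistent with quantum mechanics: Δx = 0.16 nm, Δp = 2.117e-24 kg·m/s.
Yes, it satisfies the uncertainty principle.

Calculate the product ΔxΔp:
ΔxΔp = (1.600e-10 m) × (2.117e-24 kg·m/s)
ΔxΔp = 3.387e-34 J·s

Compare to the minimum allowed value ℏ/2:
ℏ/2 = 5.273e-35 J·s

Since ΔxΔp = 3.387e-34 J·s ≥ 5.273e-35 J·s = ℏ/2,
the measurement satisfies the uncertainty principle.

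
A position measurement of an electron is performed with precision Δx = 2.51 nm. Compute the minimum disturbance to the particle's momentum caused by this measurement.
2.101 × 10^-26 kg·m/s

The uncertainty principle implies that measuring position disturbs momentum:
ΔxΔp ≥ ℏ/2

When we measure position with precision Δx, we necessarily introduce a momentum uncertainty:
Δp ≥ ℏ/(2Δx)
Δp_min = (1.055e-34 J·s) / (2 × 2.510e-09 m)
Δp_min = 2.101e-26 kg·m/s

The more precisely we measure position, the greater the momentum disturbance.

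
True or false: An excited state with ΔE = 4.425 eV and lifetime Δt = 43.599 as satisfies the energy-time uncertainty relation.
No, it violates the uncertainty relation.

Calculate the product ΔEΔt:
ΔE = 4.425 eV = 7.090e-19 J
ΔEΔt = (7.090e-19 J) × (4.360e-17 s)
ΔEΔt = 3.091e-35 J·s

Compare to the minimum allowed value ℏ/2:
ℏ/2 = 5.273e-35 J·s

Since ΔEΔt = 3.091e-35 J·s < 5.273e-35 J·s = ℏ/2,
this violates the uncertainty relation.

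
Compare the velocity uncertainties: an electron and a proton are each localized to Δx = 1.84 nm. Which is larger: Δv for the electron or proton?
The electron has the larger minimum velocity uncertainty, by a ratio of 1836.2.

For both particles, Δp_min = ℏ/(2Δx) = 2.866e-26 kg·m/s (same for both).

The velocity uncertainty is Δv = Δp/m:
- electron: Δv = 2.866e-26 / 9.109e-31 = 3.146e+04 m/s = 31.459 km/s
- proton: Δv = 2.866e-26 / 1.673e-27 = 1.713e+01 m/s = 17.133 m/s

Ratio: 3.146e+04 / 1.713e+01 = 1836.2

The lighter particle has larger velocity uncertainty because Δv ∝ 1/m.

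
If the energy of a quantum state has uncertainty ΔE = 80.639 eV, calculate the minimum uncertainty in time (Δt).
4.081 as

Using the energy-time uncertainty principle:
ΔEΔt ≥ ℏ/2

The minimum uncertainty in time is:
Δt_min = ℏ/(2ΔE)
Δt_min = (1.055e-34 J·s) / (2 × 1.292e-17 J)
Δt_min = 4.081e-18 s = 4.081 as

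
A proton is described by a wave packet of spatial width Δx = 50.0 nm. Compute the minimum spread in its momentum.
1.055 × 10^-27 kg·m/s

For a wave packet, the spatial width Δx and momentum spread Δp are related by the uncertainty principle:
ΔxΔp ≥ ℏ/2

The minimum momentum spread is:
Δp_min = ℏ/(2Δx)
Δp_min = (1.055e-34 J·s) / (2 × 5.000e-08 m)
Δp_min = 1.055e-27 kg·m/s

A wave packet cannot have both a well-defined position and well-defined momentum.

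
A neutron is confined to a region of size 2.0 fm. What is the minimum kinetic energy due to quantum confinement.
1.295 MeV

Using the uncertainty principle:

1. Position uncertainty: Δx ≈ 2.000e-15 m
2. Minimum momentum uncertainty: Δp = ℏ/(2Δx) = 2.636e-20 kg·m/s
3. Minimum kinetic energy:
   KE = (Δp)²/(2m) = (2.636e-20)²/(2 × 1.675e-27 kg)
   KE = 2.075e-13 J = 1.295 MeV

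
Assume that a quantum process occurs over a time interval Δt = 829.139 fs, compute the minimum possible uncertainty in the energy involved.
396.925 μeV

Using the energy-time uncertainty principle:
ΔEΔt ≥ ℏ/2

The minimum uncertainty in energy is:
ΔE_min = ℏ/(2Δt)
ΔE_min = (1.055e-34 J·s) / (2 × 8.291e-13 s)
ΔE_min = 6.359e-23 J = 396.925 μeV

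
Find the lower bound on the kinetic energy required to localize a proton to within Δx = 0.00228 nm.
997.894 meV

Localizing a particle requires giving it sufficient momentum uncertainty:

1. From uncertainty principle: Δp ≥ ℏ/(2Δx)
   Δp_min = (1.055e-34 J·s) / (2 × 2.280e-12 m)
   Δp_min = 2.313e-23 kg·m/s

2. This momentum uncertainty corresponds to kinetic energy:
   KE ≈ (Δp)²/(2m) = (2.313e-23)²/(2 × 1.673e-27 kg)
   KE = 1.599e-19 J = 997.894 meV

Tighter localization requires more energy.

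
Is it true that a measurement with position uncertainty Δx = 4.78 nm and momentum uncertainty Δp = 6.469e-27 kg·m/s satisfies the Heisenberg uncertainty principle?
No, it violates the uncertainty principle (impossible measurement).

Calculate the product ΔxΔp:
ΔxΔp = (4.780e-09 m) × (6.469e-27 kg·m/s)
ΔxΔp = 3.092e-35 J·s

Compare to the minimum allowed value ℏ/2:
ℏ/2 = 5.273e-35 J·s

Since ΔxΔp = 3.092e-35 J·s < 5.273e-35 J·s = ℏ/2,
the measurement violates the uncertainty principle.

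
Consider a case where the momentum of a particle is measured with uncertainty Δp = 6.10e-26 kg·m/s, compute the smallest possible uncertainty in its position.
864.403 pm

Using the Heisenberg uncertainty principle:
ΔxΔp ≥ ℏ/2

The minimum uncertainty in position is:
Δx_min = ℏ/(2Δp)
Δx_min = (1.055e-34 J·s) / (2 × 6.100e-26 kg·m/s)
Δx_min = 8.644e-10 m = 864.403 pm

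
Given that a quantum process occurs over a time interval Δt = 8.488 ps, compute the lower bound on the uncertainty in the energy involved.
38.773 μeV

Using the energy-time uncertainty principle:
ΔEΔt ≥ ℏ/2

The minimum uncertainty in energy is:
ΔE_min = ℏ/(2Δt)
ΔE_min = (1.055e-34 J·s) / (2 × 8.488e-12 s)
ΔE_min = 6.212e-24 J = 38.773 μeV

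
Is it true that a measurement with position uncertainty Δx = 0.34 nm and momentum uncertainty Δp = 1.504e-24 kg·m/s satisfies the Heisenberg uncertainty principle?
Yes, it satisfies the uncertainty principle.

Calculate the product ΔxΔp:
ΔxΔp = (3.400e-10 m) × (1.504e-24 kg·m/s)
ΔxΔp = 5.114e-34 J·s

Compare to the minimum allowed value ℏ/2:
ℏ/2 = 5.273e-35 J·s

Since ΔxΔp = 5.114e-34 J·s ≥ 5.273e-35 J·s = ℏ/2,
the measurement satisfies the uncertainty principle.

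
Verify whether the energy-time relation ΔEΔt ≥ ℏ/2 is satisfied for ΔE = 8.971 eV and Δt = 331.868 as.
Yes, it satisfies the uncertainty relation.

Calculate the product ΔEΔt:
ΔE = 8.971 eV = 1.437e-18 J
ΔEΔt = (1.437e-18 J) × (3.319e-16 s)
ΔEΔt = 4.770e-34 J·s

Compare to the minimum allowed value ℏ/2:
ℏ/2 = 5.273e-35 J·s

Since ΔEΔt = 4.770e-34 J·s ≥ 5.273e-35 J·s = ℏ/2,
this satisfies the uncertainty relation.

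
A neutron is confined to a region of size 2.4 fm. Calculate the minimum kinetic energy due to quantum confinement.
899.360 keV

Using the uncertainty principle:

1. Position uncertainty: Δx ≈ 2.400e-15 m
2. Minimum momentum uncertainty: Δp = ℏ/(2Δx) = 2.197e-20 kg·m/s
3. Minimum kinetic energy:
   KE = (Δp)²/(2m) = (2.197e-20)²/(2 × 1.675e-27 kg)
   KE = 1.441e-13 J = 899.360 keV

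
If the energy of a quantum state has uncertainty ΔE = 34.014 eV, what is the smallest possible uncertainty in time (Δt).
9.676 as

Using the energy-time uncertainty principle:
ΔEΔt ≥ ℏ/2

The minimum uncertainty in time is:
Δt_min = ℏ/(2ΔE)
Δt_min = (1.055e-34 J·s) / (2 × 5.450e-18 J)
Δt_min = 9.676e-18 s = 9.676 as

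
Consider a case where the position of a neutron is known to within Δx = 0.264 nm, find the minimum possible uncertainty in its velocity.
119.247 m/s

Using the Heisenberg uncertainty principle and Δp = mΔv:
ΔxΔp ≥ ℏ/2
Δx(mΔv) ≥ ℏ/2

The minimum uncertainty in velocity is:
Δv_min = ℏ/(2mΔx)
Δv_min = (1.055e-34 J·s) / (2 × 1.675e-27 kg × 2.640e-10 m)
Δv_min = 1.192e+02 m/s = 119.247 m/s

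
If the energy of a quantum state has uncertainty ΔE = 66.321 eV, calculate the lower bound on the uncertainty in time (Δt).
4.962 as

Using the energy-time uncertainty principle:
ΔEΔt ≥ ℏ/2

The minimum uncertainty in time is:
Δt_min = ℏ/(2ΔE)
Δt_min = (1.055e-34 J·s) / (2 × 1.063e-17 J)
Δt_min = 4.962e-18 s = 4.962 as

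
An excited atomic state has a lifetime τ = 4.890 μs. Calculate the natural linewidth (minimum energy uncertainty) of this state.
67.302 peV

Using the energy-time uncertainty principle:
ΔEΔt ≥ ℏ/2

The lifetime τ represents the time uncertainty Δt.
The natural linewidth (minimum energy uncertainty) is:

ΔE = ℏ/(2τ)
ΔE = (1.055e-34 J·s) / (2 × 4.890e-06 s)
ΔE = 1.078e-29 J = 67.302 peV

This natural linewidth limits the precision of spectroscopic measurements.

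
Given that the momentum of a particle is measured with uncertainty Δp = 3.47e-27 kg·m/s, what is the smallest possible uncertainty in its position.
15.196 nm

Using the Heisenberg uncertainty principle:
ΔxΔp ≥ ℏ/2

The minimum uncertainty in position is:
Δx_min = ℏ/(2Δp)
Δx_min = (1.055e-34 J·s) / (2 × 3.470e-27 kg·m/s)
Δx_min = 1.520e-08 m = 15.196 nm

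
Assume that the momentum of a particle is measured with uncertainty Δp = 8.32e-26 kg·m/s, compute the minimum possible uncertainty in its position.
633.757 pm

Using the Heisenberg uncertainty principle:
ΔxΔp ≥ ℏ/2

The minimum uncertainty in position is:
Δx_min = ℏ/(2Δp)
Δx_min = (1.055e-34 J·s) / (2 × 8.320e-26 kg·m/s)
Δx_min = 6.338e-10 m = 633.757 pm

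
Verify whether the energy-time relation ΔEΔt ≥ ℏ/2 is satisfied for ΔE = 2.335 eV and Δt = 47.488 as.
No, it violates the uncertainty relation.

Calculate the product ΔEΔt:
ΔE = 2.335 eV = 3.741e-19 J
ΔEΔt = (3.741e-19 J) × (4.749e-17 s)
ΔEΔt = 1.777e-35 J·s

Compare to the minimum allowed value ℏ/2:
ℏ/2 = 5.273e-35 J·s

Since ΔEΔt = 1.777e-35 J·s < 5.273e-35 J·s = ℏ/2,
this violates the uncertainty relation.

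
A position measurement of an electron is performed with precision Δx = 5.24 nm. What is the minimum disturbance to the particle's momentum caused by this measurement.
1.006 × 10^-26 kg·m/s

The uncertainty principle implies that measuring position disturbs momentum:
ΔxΔp ≥ ℏ/2

When we measure position with precision Δx, we necessarily introduce a momentum uncertainty:
Δp ≥ ℏ/(2Δx)
Δp_min = (1.055e-34 J·s) / (2 × 5.240e-09 m)
Δp_min = 1.006e-26 kg·m/s

The more precisely we measure position, the greater the momentum disturbance.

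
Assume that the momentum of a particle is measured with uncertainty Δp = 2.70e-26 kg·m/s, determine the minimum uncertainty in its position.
1.953 nm

Using the Heisenberg uncertainty principle:
ΔxΔp ≥ ℏ/2

The minimum uncertainty in position is:
Δx_min = ℏ/(2Δp)
Δx_min = (1.055e-34 J·s) / (2 × 2.700e-26 kg·m/s)
Δx_min = 1.953e-09 m = 1.953 nm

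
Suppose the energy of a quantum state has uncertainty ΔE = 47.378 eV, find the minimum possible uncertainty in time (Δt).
6.946 as

Using the energy-time uncertainty principle:
ΔEΔt ≥ ℏ/2

The minimum uncertainty in time is:
Δt_min = ℏ/(2ΔE)
Δt_min = (1.055e-34 J·s) / (2 × 7.591e-18 J)
Δt_min = 6.946e-18 s = 6.946 as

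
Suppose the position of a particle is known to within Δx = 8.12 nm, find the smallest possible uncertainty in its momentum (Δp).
6.494 × 10^-27 kg·m/s

Using the Heisenberg uncertainty principle:
ΔxΔp ≥ ℏ/2

The minimum uncertainty in momentum is:
Δp_min = ℏ/(2Δx)
Δp_min = (1.055e-34 J·s) / (2 × 8.120e-09 m)
Δp_min = 6.494e-27 kg·m/s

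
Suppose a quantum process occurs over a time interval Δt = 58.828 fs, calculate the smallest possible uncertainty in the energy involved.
5.594 meV

Using the energy-time uncertainty principle:
ΔEΔt ≥ ℏ/2

The minimum uncertainty in energy is:
ΔE_min = ℏ/(2Δt)
ΔE_min = (1.055e-34 J·s) / (2 × 5.883e-14 s)
ΔE_min = 8.963e-22 J = 5.594 meV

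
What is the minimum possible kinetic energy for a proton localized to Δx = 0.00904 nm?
63.477 meV

Localizing a particle requires giving it sufficient momentum uncertainty:

1. From uncertainty principle: Δp ≥ ℏ/(2Δx)
   Δp_min = (1.055e-34 J·s) / (2 × 9.040e-12 m)
   Δp_min = 5.833e-24 kg·m/s

2. This momentum uncertainty corresponds to kinetic energy:
   KE ≈ (Δp)²/(2m) = (5.833e-24)²/(2 × 1.673e-27 kg)
   KE = 1.017e-20 J = 63.477 meV

Tighter localization requires more energy.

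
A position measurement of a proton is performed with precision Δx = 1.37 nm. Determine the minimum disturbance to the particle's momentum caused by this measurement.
3.849 × 10^-26 kg·m/s

The uncertainty principle implies that measuring position disturbs momentum:
ΔxΔp ≥ ℏ/2

When we measure position with precision Δx, we necessarily introduce a momentum uncertainty:
Δp ≥ ℏ/(2Δx)
Δp_min = (1.055e-34 J·s) / (2 × 1.370e-09 m)
Δp_min = 3.849e-26 kg·m/s

The more precisely we measure position, the greater the momentum disturbance.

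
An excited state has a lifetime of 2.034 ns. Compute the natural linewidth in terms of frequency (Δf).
39.124 MHz

Using the energy-time uncertainty principle and E = hf:
ΔEΔt ≥ ℏ/2
hΔf·Δt ≥ ℏ/2

The minimum frequency uncertainty is:
Δf = ℏ/(2hτ) = 1/(4πτ)
Δf = 1/(4π × 2.034e-09 s)
Δf = 3.912e+07 Hz = 39.124 MHz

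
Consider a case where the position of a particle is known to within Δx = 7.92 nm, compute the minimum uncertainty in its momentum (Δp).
6.658 × 10^-27 kg·m/s

Using the Heisenberg uncertainty principle:
ΔxΔp ≥ ℏ/2

The minimum uncertainty in momentum is:
Δp_min = ℏ/(2Δx)
Δp_min = (1.055e-34 J·s) / (2 × 7.920e-09 m)
Δp_min = 6.658e-27 kg·m/s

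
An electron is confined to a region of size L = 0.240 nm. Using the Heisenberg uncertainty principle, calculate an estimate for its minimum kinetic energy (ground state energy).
165.364 meV

Using the uncertainty principle to estimate ground state energy:

1. The position uncertainty is approximately the confinement size:
   Δx ≈ L = 2.400e-10 m

2. From ΔxΔp ≥ ℏ/2, the minimum momentum uncertainty is:
   Δp ≈ ℏ/(2L) = 2.197e-25 kg·m/s

3. The kinetic energy is approximately:
   KE ≈ (Δp)²/(2m) = (2.197e-25)²/(2 × 9.109e-31 kg)
   KE ≈ 2.649e-20 J = 165.364 meV

This is an order-of-magnitude estimate of the ground state energy.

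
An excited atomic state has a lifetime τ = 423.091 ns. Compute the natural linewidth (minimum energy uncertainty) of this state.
777.861 peV

Using the energy-time uncertainty principle:
ΔEΔt ≥ ℏ/2

The lifetime τ represents the time uncertainty Δt.
The natural linewidth (minimum energy uncertainty) is:

ΔE = ℏ/(2τ)
ΔE = (1.055e-34 J·s) / (2 × 4.231e-07 s)
ΔE = 1.246e-28 J = 777.861 peV

This natural linewidth limits the precision of spectroscopic measurements.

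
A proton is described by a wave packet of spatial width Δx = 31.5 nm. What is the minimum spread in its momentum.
1.674 × 10^-27 kg·m/s

For a wave packet, the spatial width Δx and momentum spread Δp are related by the uncertainty principle:
ΔxΔp ≥ ℏ/2

The minimum momentum spread is:
Δp_min = ℏ/(2Δx)
Δp_min = (1.055e-34 J·s) / (2 × 3.150e-08 m)
Δp_min = 1.674e-27 kg·m/s

A wave packet cannot have both a well-defined position and well-defined momentum.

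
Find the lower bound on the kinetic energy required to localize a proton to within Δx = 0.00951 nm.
57.358 meV

Localizing a particle requires giving it sufficient momentum uncertainty:

1. From uncertainty principle: Δp ≥ ℏ/(2Δx)
   Δp_min = (1.055e-34 J·s) / (2 × 9.510e-12 m)
   Δp_min = 5.545e-24 kg·m/s

2. This momentum uncertainty corresponds to kinetic energy:
   KE ≈ (Δp)²/(2m) = (5.545e-24)²/(2 × 1.673e-27 kg)
   KE = 9.190e-21 J = 57.358 meV

Tighter localization requires more energy.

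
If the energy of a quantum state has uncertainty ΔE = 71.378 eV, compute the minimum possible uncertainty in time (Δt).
4.611 as

Using the energy-time uncertainty principle:
ΔEΔt ≥ ℏ/2

The minimum uncertainty in time is:
Δt_min = ℏ/(2ΔE)
Δt_min = (1.055e-34 J·s) / (2 × 1.144e-17 J)
Δt_min = 4.611e-18 s = 4.611 as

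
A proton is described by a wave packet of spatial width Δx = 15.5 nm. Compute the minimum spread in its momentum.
3.402 × 10^-27 kg·m/s

For a wave packet, the spatial width Δx and momentum spread Δp are related by the uncertainty principle:
ΔxΔp ≥ ℏ/2

The minimum momentum spread is:
Δp_min = ℏ/(2Δx)
Δp_min = (1.055e-34 J·s) / (2 × 1.550e-08 m)
Δp_min = 3.402e-27 kg·m/s

A wave packet cannot have both a well-defined position and well-defined momentum.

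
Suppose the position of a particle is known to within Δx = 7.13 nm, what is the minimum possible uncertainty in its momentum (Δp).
7.395 × 10^-27 kg·m/s

Using the Heisenberg uncertainty principle:
ΔxΔp ≥ ℏ/2

The minimum uncertainty in momentum is:
Δp_min = ℏ/(2Δx)
Δp_min = (1.055e-34 J·s) / (2 × 7.130e-09 m)
Δp_min = 7.395e-27 kg·m/s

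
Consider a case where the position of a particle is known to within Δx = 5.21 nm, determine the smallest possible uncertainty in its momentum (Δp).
1.012 × 10^-26 kg·m/s

Using the Heisenberg uncertainty principle:
ΔxΔp ≥ ℏ/2

The minimum uncertainty in momentum is:
Δp_min = ℏ/(2Δx)
Δp_min = (1.055e-34 J·s) / (2 × 5.210e-09 m)
Δp_min = 1.012e-26 kg·m/s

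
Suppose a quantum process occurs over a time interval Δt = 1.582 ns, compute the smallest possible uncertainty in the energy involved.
208.032 neV

Using the energy-time uncertainty principle:
ΔEΔt ≥ ℏ/2

The minimum uncertainty in energy is:
ΔE_min = ℏ/(2Δt)
ΔE_min = (1.055e-34 J·s) / (2 × 1.582e-09 s)
ΔE_min = 3.333e-26 J = 208.032 neV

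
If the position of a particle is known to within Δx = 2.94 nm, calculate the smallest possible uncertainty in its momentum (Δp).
1.793 × 10^-26 kg·m/s

Using the Heisenberg uncertainty principle:
ΔxΔp ≥ ℏ/2

The minimum uncertainty in momentum is:
Δp_min = ℏ/(2Δx)
Δp_min = (1.055e-34 J·s) / (2 × 2.940e-09 m)
Δp_min = 1.793e-26 kg·m/s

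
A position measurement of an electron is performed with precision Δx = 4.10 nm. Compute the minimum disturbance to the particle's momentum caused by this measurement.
1.286 × 10^-26 kg·m/s

The uncertainty principle implies that measuring position disturbs momentum:
ΔxΔp ≥ ℏ/2

When we measure position with precision Δx, we necessarily introduce a momentum uncertainty:
Δp ≥ ℏ/(2Δx)
Δp_min = (1.055e-34 J·s) / (2 × 4.100e-09 m)
Δp_min = 1.286e-26 kg·m/s

The more precisely we measure position, the greater the momentum disturbance.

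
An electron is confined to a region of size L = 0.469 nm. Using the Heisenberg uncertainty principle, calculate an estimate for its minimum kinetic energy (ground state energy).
43.303 meV

Using the uncertainty principle to estimate ground state energy:

1. The position uncertainty is approximately the confinement size:
   Δx ≈ L = 4.690e-10 m

2. From ΔxΔp ≥ ℏ/2, the minimum momentum uncertainty is:
   Δp ≈ ℏ/(2L) = 1.124e-25 kg·m/s

3. The kinetic energy is approximately:
   KE ≈ (Δp)²/(2m) = (1.124e-25)²/(2 × 9.109e-31 kg)
   KE ≈ 6.938e-21 J = 43.303 meV

This is an order-of-magnitude estimate of the ground state energy.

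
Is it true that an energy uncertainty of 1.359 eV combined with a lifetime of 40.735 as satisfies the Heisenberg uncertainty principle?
No, it violates the uncertainty relation.

Calculate the product ΔEΔt:
ΔE = 1.359 eV = 2.177e-19 J
ΔEΔt = (2.177e-19 J) × (4.073e-17 s)
ΔEΔt = 8.869e-36 J·s

Compare to the minimum allowed value ℏ/2:
ℏ/2 = 5.273e-35 J·s

Since ΔEΔt = 8.869e-36 J·s < 5.273e-35 J·s = ℏ/2,
this violates the uncertainty relation.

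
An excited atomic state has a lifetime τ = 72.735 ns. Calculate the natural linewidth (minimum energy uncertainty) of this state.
4.525 neV

Using the energy-time uncertainty principle:
ΔEΔt ≥ ℏ/2

The lifetime τ represents the time uncertainty Δt.
The natural linewidth (minimum energy uncertainty) is:

ΔE = ℏ/(2τ)
ΔE = (1.055e-34 J·s) / (2 × 7.273e-08 s)
ΔE = 7.249e-28 J = 4.525 neV

This natural linewidth limits the precision of spectroscopic measurements.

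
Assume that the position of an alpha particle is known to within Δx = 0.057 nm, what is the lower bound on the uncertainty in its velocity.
139.219 m/s

Using the Heisenberg uncertainty principle and Δp = mΔv:
ΔxΔp ≥ ℏ/2
Δx(mΔv) ≥ ℏ/2

The minimum uncertainty in velocity is:
Δv_min = ℏ/(2mΔx)
Δv_min = (1.055e-34 J·s) / (2 × 6.645e-27 kg × 5.700e-11 m)
Δv_min = 1.392e+02 m/s = 139.219 m/s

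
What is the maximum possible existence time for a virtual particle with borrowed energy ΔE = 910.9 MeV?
3.613 × 10^-25 s

Using the energy-time uncertainty principle:
ΔEΔt ≥ ℏ/2

For a virtual particle borrowing energy ΔE, the maximum lifetime is:
Δt_max = ℏ/(2ΔE)

Converting energy:
ΔE = 910.9 MeV = 1.459e-10 J

Δt_max = (1.055e-34 J·s) / (2 × 1.459e-10 J)
Δt_max = 3.613e-25 s = 3.613 × 10^-25 s

Virtual particles with higher borrowed energy exist for shorter times.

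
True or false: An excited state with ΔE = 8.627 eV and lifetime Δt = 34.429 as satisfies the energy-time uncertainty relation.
No, it violates the uncertainty relation.

Calculate the product ΔEΔt:
ΔE = 8.627 eV = 1.382e-18 J
ΔEΔt = (1.382e-18 J) × (3.443e-17 s)
ΔEΔt = 4.759e-35 J·s

Compare to the minimum allowed value ℏ/2:
ℏ/2 = 5.273e-35 J·s

Since ΔEΔt = 4.759e-35 J·s < 5.273e-35 J·s = ℏ/2,
this violates the uncertainty relation.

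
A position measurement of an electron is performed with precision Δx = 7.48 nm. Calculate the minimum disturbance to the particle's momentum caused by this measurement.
7.049 × 10^-27 kg·m/s

The uncertainty principle implies that measuring position disturbs momentum:
ΔxΔp ≥ ℏ/2

When we measure position with precision Δx, we necessarily introduce a momentum uncertainty:
Δp ≥ ℏ/(2Δx)
Δp_min = (1.055e-34 J·s) / (2 × 7.480e-09 m)
Δp_min = 7.049e-27 kg·m/s

The more precisely we measure position, the greater the momentum disturbance.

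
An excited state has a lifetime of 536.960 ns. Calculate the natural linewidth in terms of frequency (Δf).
148.200 kHz

Using the energy-time uncertainty principle and E = hf:
ΔEΔt ≥ ℏ/2
hΔf·Δt ≥ ℏ/2

The minimum frequency uncertainty is:
Δf = ℏ/(2hτ) = 1/(4πτ)
Δf = 1/(4π × 5.370e-07 s)
Δf = 1.482e+05 Hz = 148.200 kHz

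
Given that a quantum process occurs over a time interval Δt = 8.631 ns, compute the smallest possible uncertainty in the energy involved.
38.131 neV

Using the energy-time uncertainty principle:
ΔEΔt ≥ ℏ/2

The minimum uncertainty in energy is:
ΔE_min = ℏ/(2Δt)
ΔE_min = (1.055e-34 J·s) / (2 × 8.631e-09 s)
ΔE_min = 6.109e-27 J = 38.131 neV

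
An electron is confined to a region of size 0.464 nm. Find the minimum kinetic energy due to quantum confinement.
44.241 meV

Using the uncertainty principle:

1. Position uncertainty: Δx ≈ 4.640e-10 m
2. Minimum momentum uncertainty: Δp = ℏ/(2Δx) = 1.136e-25 kg·m/s
3. Minimum kinetic energy:
   KE = (Δp)²/(2m) = (1.136e-25)²/(2 × 9.109e-31 kg)
   KE = 7.088e-21 J = 44.241 meV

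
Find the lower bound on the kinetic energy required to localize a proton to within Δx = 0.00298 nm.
584.146 meV

Localizing a particle requires giving it sufficient momentum uncertainty:

1. From uncertainty principle: Δp ≥ ℏ/(2Δx)
   Δp_min = (1.055e-34 J·s) / (2 × 2.980e-12 m)
   Δp_min = 1.769e-23 kg·m/s

2. This momentum uncertainty corresponds to kinetic energy:
   KE ≈ (Δp)²/(2m) = (1.769e-23)²/(2 × 1.673e-27 kg)
   KE = 9.359e-20 J = 584.146 meV

Tighter localization requires more energy.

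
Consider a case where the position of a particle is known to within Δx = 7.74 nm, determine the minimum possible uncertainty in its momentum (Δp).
6.812 × 10^-27 kg·m/s

Using the Heisenberg uncertainty principle:
ΔxΔp ≥ ℏ/2

The minimum uncertainty in momentum is:
Δp_min = ℏ/(2Δx)
Δp_min = (1.055e-34 J·s) / (2 × 7.740e-09 m)
Δp_min = 6.812e-27 kg·m/s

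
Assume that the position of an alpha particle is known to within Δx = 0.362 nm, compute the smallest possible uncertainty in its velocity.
21.921 m/s

Using the Heisenberg uncertainty principle and Δp = mΔv:
ΔxΔp ≥ ℏ/2
Δx(mΔv) ≥ ℏ/2

The minimum uncertainty in velocity is:
Δv_min = ℏ/(2mΔx)
Δv_min = (1.055e-34 J·s) / (2 × 6.645e-27 kg × 3.620e-10 m)
Δv_min = 2.192e+01 m/s = 21.921 m/s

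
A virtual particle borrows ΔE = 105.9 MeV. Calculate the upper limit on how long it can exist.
3.108 ys

Using the energy-time uncertainty principle:
ΔEΔt ≥ ℏ/2

For a virtual particle borrowing energy ΔE, the maximum lifetime is:
Δt_max = ℏ/(2ΔE)

Converting energy:
ΔE = 105.9 MeV = 1.697e-11 J

Δt_max = (1.055e-34 J·s) / (2 × 1.697e-11 J)
Δt_max = 3.108e-24 s = 3.108 ys

Virtual particles with higher borrowed energy exist for shorter times.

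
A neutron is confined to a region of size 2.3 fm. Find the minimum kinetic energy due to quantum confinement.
979.265 keV

Using the uncertainty principle:

1. Position uncertainty: Δx ≈ 2.300e-15 m
2. Minimum momentum uncertainty: Δp = ℏ/(2Δx) = 2.293e-20 kg·m/s
3. Minimum kinetic energy:
   KE = (Δp)²/(2m) = (2.293e-20)²/(2 × 1.675e-27 kg)
   KE = 1.569e-13 J = 979.265 keV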